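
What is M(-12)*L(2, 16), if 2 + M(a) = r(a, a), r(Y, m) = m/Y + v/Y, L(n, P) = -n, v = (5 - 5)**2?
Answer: 2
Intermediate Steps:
v = 0 (v = 0**2 = 0)
r(Y, m) = m/Y (r(Y, m) = m/Y + 0/Y = m/Y + 0 = m/Y)
M(a) = -1 (M(a) = -2 + a/a = -2 + 1 = -1)
M(-12)*L(2, 16) = -(-1)*2 = -1*(-2) = 2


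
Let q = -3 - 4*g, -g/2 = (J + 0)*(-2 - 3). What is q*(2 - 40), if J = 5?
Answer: 7714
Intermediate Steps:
g = 50 (g = -2*(5 + 0)*(-2 - 3) = -10*(-5) = -2*(-25) = 50)
q = -203 (q = -3 - 4*50 = -3 - 200 = -203)
q*(2 - 40) = -203*(2 - 40) = -203*(-38) = 7714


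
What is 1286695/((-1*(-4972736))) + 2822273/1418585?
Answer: 15859704775503/7054248698560 ≈ 2.2482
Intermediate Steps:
1286695/((-1*(-4972736))) + 2822273/1418585 = 1286695/4972736 + 2822273*(1/1418585) = 1286695*(1/4972736) + 2822273/1418585 = 1286695/4972736 + 2822273/1418585 = 15859704775503/7054248698560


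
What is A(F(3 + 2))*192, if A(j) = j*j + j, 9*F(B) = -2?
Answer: -896/27 ≈ -33.185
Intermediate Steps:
F(B) = -2/9 (F(B) = (⅑)*(-2) = -2/9)
A(j) = j + j² (A(j) = j² + j = j + j²)
A(F(3 + 2))*192 = -2*(1 - 2/9)/9*192 = -2/9*7/9*192 = -14/81*192 = -896/27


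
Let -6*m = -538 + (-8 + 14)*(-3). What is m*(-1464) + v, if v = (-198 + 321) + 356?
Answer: -135185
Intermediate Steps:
v = 479 (v = 123 + 356 = 479)
m = 278/3 (m = -(-538 + (-8 + 14)*(-3))/6 = -(-538 + 6*(-3))/6 = -(-538 - 18)/6 = -1/6*(-556) = 278/3 ≈ 92.667)
m*(-1464) + v = (278/3)*(-1464) + 479 = -135664 + 479 = -135185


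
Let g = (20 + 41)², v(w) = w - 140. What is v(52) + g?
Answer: 3633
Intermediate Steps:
v(w) = -140 + w
g = 3721 (g = 61² = 3721)
v(52) + g = (-140 + 52) + 3721 = -88 + 3721 = 3633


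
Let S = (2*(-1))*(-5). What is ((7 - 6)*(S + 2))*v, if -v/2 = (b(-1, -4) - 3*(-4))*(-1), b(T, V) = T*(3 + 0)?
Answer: 216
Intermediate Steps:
S = 10 (S = -2*(-5) = 10)
b(T, V) = 3*T (b(T, V) = T*3 = 3*T)
v = 18 (v = -2*(3*(-1) - 3*(-4))*(-1) = -2*(-3 + 12)*(-1) = -18*(-1) = -2*(-9) = 18)
((7 - 6)*(S + 2))*v = ((7 - 6)*(10 + 2))*18 = (1*12)*18 = 12*18 = 216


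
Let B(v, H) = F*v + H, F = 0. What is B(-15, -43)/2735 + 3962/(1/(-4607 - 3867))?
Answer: -91824857223/2735 ≈ -3.3574e+7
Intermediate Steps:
B(v, H) = H (B(v, H) = 0*v + H = 0 + H = H)
B(-15, -43)/2735 + 3962/(1/(-4607 - 3867)) = -43/2735 + 3962/(1/(-4607 - 3867)) = -43*1/2735 + 3962/(1/(-8474)) = -43/2735 + 3962/(-1/8474) = -43/2735 + 3962*(-8474) = -43/2735 - 33573988 = -91824857223/2735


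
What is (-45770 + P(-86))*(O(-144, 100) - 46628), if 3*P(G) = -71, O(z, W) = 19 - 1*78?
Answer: 6413906747/3 ≈ 2.1380e+9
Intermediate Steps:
O(z, W) = -59 (O(z, W) = 19 - 78 = -59)
P(G) = -71/3 (P(G) = (⅓)*(-71) = -71/3)
(-45770 + P(-86))*(O(-144, 100) - 46628) = (-45770 - 71/3)*(-59 - 46628) = -137381/3*(-46687) = 6413906747/3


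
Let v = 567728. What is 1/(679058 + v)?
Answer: 1/1246786 ≈ 8.0206e-7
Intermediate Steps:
1/(679058 + v) = 1/(679058 + 567728) = 1/1246786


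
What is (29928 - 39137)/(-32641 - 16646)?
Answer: 9209/49287 ≈ 0.18684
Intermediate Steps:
(29928 - 39137)/(-32641 - 16646) = -9209/(-49287) = -9209*(-1/49287) = 9209/49287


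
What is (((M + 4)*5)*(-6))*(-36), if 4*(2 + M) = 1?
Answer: 2430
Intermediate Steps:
M = -7/4 (M = -2 + (1/4)*1 = -2 + 1/4 = -7/4 ≈ -1.7500)
(((M + 4)*5)*(-6))*(-36) = (((-7/4 + 4)*5)*(-6))*(-36) = (((9/4)*5)*(-6))*(-36) = ((45/4)*(-6))*(-36) = -135/2*(-36) = 2430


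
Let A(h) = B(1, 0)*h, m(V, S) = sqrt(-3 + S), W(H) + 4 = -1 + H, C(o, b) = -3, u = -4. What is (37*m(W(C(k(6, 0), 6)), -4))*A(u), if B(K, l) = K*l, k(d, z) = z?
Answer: 0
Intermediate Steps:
W(H) = -5 + H (W(H) = -4 + (-1 + H) = -5 + H)
A(h) = 0 (A(h) = (1*0)*h = 0*h = 0)
(37*m(W(C(k(6, 0), 6)), -4))*A(u) = (37*sqrt(-3 - 4))*0 = (37*sqrt(-7))*0 = (37*(I*sqrt(7)))*0 = (37*I*sqrt(7))*0 = 0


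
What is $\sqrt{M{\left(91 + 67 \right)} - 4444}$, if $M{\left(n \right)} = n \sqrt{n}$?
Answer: $\sqrt{-4444 + 158 \sqrt{158}} \approx 49.578 i$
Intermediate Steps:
$M{\left(n \right)} = n^{\frac{3}{2}}$
$\sqrt{M{\left(91 + 67 \right)} - 4444} = \sqrt{\left(91 + 67\right)^{\frac{3}{2}} - 4444} = \sqrt{158^{\frac{3}{2}} - 4444} = \sqrt{158 \sqrt{158} - 4444} = \sqrt{-4444 + 158 \sqrt{158}}$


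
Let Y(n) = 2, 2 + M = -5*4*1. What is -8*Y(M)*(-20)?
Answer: 320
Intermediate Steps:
M = -22 (M = -2 - 5*4*1 = -2 - 20*1 = -2 - 20 = -22)
-8*Y(M)*(-20) = -8*2*(-20) = -16*(-20) = 320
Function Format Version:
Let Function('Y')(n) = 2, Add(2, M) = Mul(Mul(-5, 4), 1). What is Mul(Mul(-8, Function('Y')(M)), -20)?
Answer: 320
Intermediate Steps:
M = -22 (M = Add(-2, Mul(Mul(-5, 4), 1)) = Add(-2, Mul(-20, 1)) = Add(-2, -20) = -22)
Mul(Mul(-8, Function('Y')(M)), -20) = Mul(Mul(-8, 2), -20) = Mul(-16, -20) = 320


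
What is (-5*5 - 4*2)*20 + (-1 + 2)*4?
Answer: -656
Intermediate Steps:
(-5*5 - 4*2)*20 + (-1 + 2)*4 = (-25 - 8)*20 + 1*4 = -33*20 + 4 = -660 + 4 = -656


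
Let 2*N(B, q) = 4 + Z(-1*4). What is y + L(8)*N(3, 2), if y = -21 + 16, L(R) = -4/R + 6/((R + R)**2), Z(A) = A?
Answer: -5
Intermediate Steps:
L(R) = -4/R + 3/(2*R**2) (L(R) = -4/R + 6/((2*R)**2) = -4/R + 6/((4*R**2)) = -4/R + 6*(1/(4*R**2)) = -4/R + 3/(2*R**2))
N(B, q) = 0 (N(B, q) = (4 - 1*4)/2 = (4 - 4)/2 = (1/2)*0 = 0)
y = -5
y + L(8)*N(3, 2) = -5 + ((1/2)*(3 - 8*8)/8**2)*0 = -5 + ((1/2)*(1/64)*(3 - 64))*0 = -5 + ((1/2)*(1/64)*(-61))*0 = -5 - 61/128*0 = -5 + 0 = -5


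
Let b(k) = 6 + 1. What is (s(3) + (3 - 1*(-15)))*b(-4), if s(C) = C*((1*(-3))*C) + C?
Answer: -42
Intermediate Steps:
b(k) = 7
s(C) = C - 3*C**2 (s(C) = C*(-3*C) + C = -3*C**2 + C = C - 3*C**2)
(s(3) + (3 - 1*(-15)))*b(-4) = (3*(1 - 3*3) + (3 - 1*(-15)))*7 = (3*(1 - 9) + (3 + 15))*7 = (3*(-8) + 18)*7 = (-24 + 18)*7 = -6*7 = -42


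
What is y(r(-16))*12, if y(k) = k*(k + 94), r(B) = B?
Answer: -14976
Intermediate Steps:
y(k) = k*(94 + k)
y(r(-16))*12 = -16*(94 - 16)*12 = -16*78*12 = -1248*12 = -14976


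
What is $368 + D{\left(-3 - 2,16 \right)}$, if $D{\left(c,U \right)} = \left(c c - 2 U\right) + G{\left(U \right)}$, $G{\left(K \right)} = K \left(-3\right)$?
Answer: $313$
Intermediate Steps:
$G{\left(K \right)} = - 3 K$
$D{\left(c,U \right)} = c^{2} - 5 U$ ($D{\left(c,U \right)} = \left(c c - 2 U\right) - 3 U = \left(c^{2} - 2 U\right) - 3 U = c^{2} - 5 U$)
$368 + D{\left(-3 - 2,16 \right)} = 368 + \left(\left(-3 - 2\right)^{2} - 80\right) = 368 - \left(80 - \left(-3 - 2\right)^{2}\right) = 368 - \left(80 - \left(-5\right)^{2}\right) = 368 + \left(25 - 80\right) = 368 - 55 = 313$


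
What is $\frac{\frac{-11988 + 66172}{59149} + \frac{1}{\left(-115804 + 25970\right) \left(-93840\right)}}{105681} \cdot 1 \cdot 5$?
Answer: $\frac{456772342450189}{10539088544909716128} \approx 4.3341 \cdot 10^{-5}$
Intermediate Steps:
$\frac{\frac{-11988 + 66172}{59149} + \frac{1}{\left(-115804 + 25970\right) \left(-93840\right)}}{105681} \cdot 1 \cdot 5 = \left(54184 \cdot \frac{1}{59149} + \frac{1}{-89834} \left(- \frac{1}{93840}\right)\right) \frac{1}{105681} \cdot 5 = \left(\frac{54184}{59149} - - \frac{1}{8430022560}\right) \frac{1}{105681} \cdot 5 = \left(\frac{54184}{59149} + \frac{1}{8430022560}\right) \frac{1}{105681} \cdot 5 = \frac{456772342450189}{498627404401440} \cdot \frac{1}{105681} \cdot 5 = \frac{456772342450189}{52695442724548580640} \cdot 5 = \frac{456772342450189}{10539088544909716128}$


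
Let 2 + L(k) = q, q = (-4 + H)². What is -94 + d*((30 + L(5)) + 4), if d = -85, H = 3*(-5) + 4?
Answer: -21939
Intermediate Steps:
H = -11 (H = -15 + 4 = -11)
q = 225 (q = (-4 - 11)² = (-15)² = 225)
L(k) = 223 (L(k) = -2 + 225 = 223)
-94 + d*((30 + L(5)) + 4) = -94 - 85*((30 + 223) + 4) = -94 - 85*(253 + 4) = -94 - 85*257 = -94 - 21845 = -21939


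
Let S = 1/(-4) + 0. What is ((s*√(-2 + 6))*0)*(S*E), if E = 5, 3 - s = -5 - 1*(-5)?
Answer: 0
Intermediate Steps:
s = 3 (s = 3 - (-5 - 1*(-5)) = 3 - (-5 + 5) = 3 - 1*0 = 3 + 0 = 3)
S = -¼ (S = -¼ + 0 = -¼ ≈ -0.25000)
((s*√(-2 + 6))*0)*(S*E) = ((3*√(-2 + 6))*0)*(-¼*5) = ((3*√4)*0)*(-5/4) = ((3*2)*0)*(-5/4) = (6*0)*(-5/4) = 0*(-5/4) = 0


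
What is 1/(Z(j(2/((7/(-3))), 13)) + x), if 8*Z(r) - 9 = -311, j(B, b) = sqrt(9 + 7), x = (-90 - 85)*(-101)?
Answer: 4/70549 ≈ 5.6698e-5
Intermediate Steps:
x = 17675 (x = -175*(-101) = 17675)
j(B, b) = 4 (j(B, b) = sqrt(16) = 4)
Z(r) = -151/4 (Z(r) = 9/8 + (1/8)*(-311) = 9/8 - 311/8 = -151/4)
1/(Z(j(2/((7/(-3))), 13)) + x) = 1/(-151/4 + 17675) = 1/(70549/4) = 4/70549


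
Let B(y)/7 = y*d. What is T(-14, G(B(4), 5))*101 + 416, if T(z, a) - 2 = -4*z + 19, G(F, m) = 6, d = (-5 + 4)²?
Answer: 8193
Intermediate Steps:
d = 1 (d = (-1)² = 1)
B(y) = 7*y (B(y) = 7*(y*1) = 7*y)
T(z, a) = 21 - 4*z (T(z, a) = 2 + (-4*z + 19) = 2 + (19 - 4*z) = 21 - 4*z)
T(-14, G(B(4), 5))*101 + 416 = (21 - 4*(-14))*101 + 416 = (21 + 56)*101 + 416 = 77*101 + 416 = 7777 + 416 = 8193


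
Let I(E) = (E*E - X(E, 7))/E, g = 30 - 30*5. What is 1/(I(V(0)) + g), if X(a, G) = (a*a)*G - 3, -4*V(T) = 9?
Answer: -6/647 ≈ -0.0092736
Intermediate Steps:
V(T) = -9/4 (V(T) = -¼*9 = -9/4)
X(a, G) = -3 + G*a² (X(a, G) = a²*G - 3 = G*a² - 3 = -3 + G*a²)
g = -120 (g = 30 - 150 = -120)
I(E) = (3 - 6*E²)/E (I(E) = (E*E - (-3 + 7*E²))/E = (E² + (3 - 7*E²))/E = (3 - 6*E²)/E)
1/(I(V(0)) + g) = 1/((-6*(-9/4) + 3/(-9/4)) - 120) = 1/((27/2 + 3*(-4/9)) - 120) = 1/((27/2 - 4/3) - 120) = 1/(73/6 - 120) = 1/(-647/6) = -6/647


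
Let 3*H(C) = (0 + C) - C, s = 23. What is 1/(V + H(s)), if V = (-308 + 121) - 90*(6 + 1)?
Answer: -1/817 ≈ -0.0012240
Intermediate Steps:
H(C) = 0 (H(C) = ((0 + C) - C)/3 = (C - C)/3 = (⅓)*0 = 0)
V = -817 (V = -187 - 90*7 = -187 - 630 = -817)
1/(V + H(s)) = 1/(-817 + 0) = 1/(-817) = -1/817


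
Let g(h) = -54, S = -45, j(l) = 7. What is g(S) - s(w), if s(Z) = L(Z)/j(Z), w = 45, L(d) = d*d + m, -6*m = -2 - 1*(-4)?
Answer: -7208/21 ≈ -343.24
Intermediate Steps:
m = -⅓ (m = -(-2 - 1*(-4))/6 = -(-2 + 4)/6 = -⅙*2 = -⅓ ≈ -0.33333)
L(d) = -⅓ + d² (L(d) = d*d - ⅓ = d² - ⅓ = -⅓ + d²)
s(Z) = -1/21 + Z²/7 (s(Z) = (-⅓ + Z²)/7 = (-⅓ + Z²)*(⅐) = -1/21 + Z²/7)
g(S) - s(w) = -54 - (-1/21 + (⅐)*45²) = -54 - (-1/21 + (⅐)*2025) = -54 - (-1/21 + 2025/7) = -54 - 1*6074/21 = -54 - 6074/21 = -7208/21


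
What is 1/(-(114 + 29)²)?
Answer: -1/20449 ≈ -4.8902e-5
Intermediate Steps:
1/(-(114 + 29)²) = 1/(-1*143²) = 1/(-1*20449) = 1/(-20449) = -1/20449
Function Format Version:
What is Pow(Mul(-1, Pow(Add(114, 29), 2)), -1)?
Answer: Rational(-1, 20449) ≈ -4.8902e-5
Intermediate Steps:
Pow(Mul(-1, Pow(Add(114, 29), 2)), -1) = Pow(Mul(-1, Pow(143, 2)), -1) = Pow(Mul(-1, 20449), -1) = Pow(-20449, -1) = Rational(-1, 20449)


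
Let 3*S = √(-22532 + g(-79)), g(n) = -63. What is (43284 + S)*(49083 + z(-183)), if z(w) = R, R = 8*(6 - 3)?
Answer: 2125547388 + 16369*I*√22595 ≈ 2.1255e+9 + 2.4605e+6*I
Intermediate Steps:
R = 24 (R = 8*3 = 24)
z(w) = 24
S = I*√22595/3 (S = √(-22532 - 63)/3 = √(-22595)/3 = (I*√22595)/3 = I*√22595/3 ≈ 50.105*I)
(43284 + S)*(49083 + z(-183)) = (43284 + I*√22595/3)*(49083 + 24) = (43284 + I*√22595/3)*49107 = 2125547388 + 16369*I*√22595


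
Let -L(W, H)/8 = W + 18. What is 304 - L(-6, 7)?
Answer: 400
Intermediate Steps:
L(W, H) = -144 - 8*W (L(W, H) = -8*(W + 18) = -8*(18 + W) = -144 - 8*W)
304 - L(-6, 7) = 304 - (-144 - 8*(-6)) = 304 - (-144 + 48) = 304 - 1*(-96) = 304 + 96 = 400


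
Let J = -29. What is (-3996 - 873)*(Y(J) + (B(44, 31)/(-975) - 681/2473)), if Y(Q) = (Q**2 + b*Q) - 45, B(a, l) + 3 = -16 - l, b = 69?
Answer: 188657922504/32149 ≈ 5.8682e+6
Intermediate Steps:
B(a, l) = -19 - l (B(a, l) = -3 + (-16 - l) = -19 - l)
Y(Q) = -45 + Q**2 + 69*Q (Y(Q) = (Q**2 + 69*Q) - 45 = -45 + Q**2 + 69*Q)
(-3996 - 873)*(Y(J) + (B(44, 31)/(-975) - 681/2473)) = (-3996 - 873)*((-45 + (-29)**2 + 69*(-29)) + ((-19 - 1*31)/(-975) - 681/2473)) = -4869*((-45 + 841 - 2001) + ((-19 - 31)*(-1/975) - 681*1/2473)) = -4869*(-1205 + (-50*(-1/975) - 681/2473)) = -4869*(-1205 + (2/39 - 681/2473)) = -4869*(-1205 - 21613/96447) = -4869*(-116240248/96447) = 188657922504/32149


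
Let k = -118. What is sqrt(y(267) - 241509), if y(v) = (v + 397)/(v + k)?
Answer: I*sqrt(5361642373)/149 ≈ 491.43*I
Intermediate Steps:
y(v) = (397 + v)/(-118 + v) (y(v) = (v + 397)/(v - 118) = (397 + v)/(-118 + v))
sqrt(y(267) - 241509) = sqrt((397 + 267)/(-118 + 267) - 241509) = sqrt(664/149 - 241509) = sqrt(-35984177/149) = I*sqrt(5361642373)/149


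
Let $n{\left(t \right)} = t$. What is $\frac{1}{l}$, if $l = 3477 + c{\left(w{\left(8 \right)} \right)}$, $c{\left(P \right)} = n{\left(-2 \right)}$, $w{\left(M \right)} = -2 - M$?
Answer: $\frac{1}{3475} \approx 0.00028777$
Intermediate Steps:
$c{\left(P \right)} = -2$
$l = 3475$ ($l = 3477 - 2 = 3475$)
$\frac{1}{l} = \frac{1}{3475}$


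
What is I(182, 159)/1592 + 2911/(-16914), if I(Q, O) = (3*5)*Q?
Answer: 10385227/6731772 ≈ 1.5427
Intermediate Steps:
I(Q, O) = 15*Q
I(182, 159)/1592 + 2911/(-16914) = (15*182)/1592 + 2911/(-16914) = 2730*(1/1592) + 2911*(-1/16914) = 1365/796 - 2911/16914 = 10385227/6731772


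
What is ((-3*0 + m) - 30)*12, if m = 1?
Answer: -348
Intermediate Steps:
((-3*0 + m) - 30)*12 = ((-3*0 + 1) - 30)*12 = ((0 + 1) - 30)*12 = (1 - 30)*12 = -29*12 = -348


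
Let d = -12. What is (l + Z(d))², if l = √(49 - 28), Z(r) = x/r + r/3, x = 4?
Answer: 358/9 - 26*√21/3 ≈ 0.062122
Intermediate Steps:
Z(r) = 4/r + r/3
l = √21 ≈ 4.5826
(l + Z(d))² = (√21 + (4/(-12) + (⅓)*(-12)))² = (√21 + (4*(-1/12) - 4))² = (√21 + (-⅓ - 4))² = (√21 - 13/3)² = (-13/3 + √21)²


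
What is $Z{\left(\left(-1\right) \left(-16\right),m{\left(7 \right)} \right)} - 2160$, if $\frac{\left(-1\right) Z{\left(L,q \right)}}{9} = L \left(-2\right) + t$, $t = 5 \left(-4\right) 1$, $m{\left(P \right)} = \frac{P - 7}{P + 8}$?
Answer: $-1692$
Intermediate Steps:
$m{\left(P \right)} = \frac{-7 + P}{8 + P}$
$t = -20$ ($t = \left(-20\right) 1 = -20$)
$Z{\left(L,q \right)} = 180 + 18 L$ ($Z{\left(L,q \right)} = - 9 \left(L \left(-2\right) - 20\right) = - 9 \left(- 2 L - 20\right) = - 9 \left(-20 - 2 L\right) = 180 + 18 L$)
$Z{\left(\left(-1\right) \left(-16\right),m{\left(7 \right)} \right)} - 2160 = \left(180 + 18 \left(\left(-1\right) \left(-16\right)\right)\right) - 2160 = \left(180 + 18 \cdot 16\right) - 2160 = \left(180 + 288\right) - 2160 = 468 - 2160 = -1692$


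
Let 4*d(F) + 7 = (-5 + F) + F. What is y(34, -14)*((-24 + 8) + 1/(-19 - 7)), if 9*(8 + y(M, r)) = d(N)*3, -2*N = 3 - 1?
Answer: 7645/52 ≈ 147.02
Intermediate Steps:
N = -1 (N = -(3 - 1)/2 = -1/2*2 = -1)
d(F) = -3 + F/2 (d(F) = -7/4 + ((-5 + F) + F)/4 = -7/4 + (-5 + 2*F)/4 = -7/4 + (-5/4 + F/2) = -3 + F/2)
y(M, r) = -55/6 (y(M, r) = -8 + ((-3 + (1/2)*(-1))*3)/9 = -8 + ((-3 - 1/2)*3)/9 = -8 + (-7/2*3)/9 = -8 + (1/9)*(-21/2) = -8 - 7/6 = -55/6)
y(34, -14)*((-24 + 8) + 1/(-19 - 7)) = -55*((-24 + 8) + 1/(-19 - 7))/6 = -55*(-16 + 1/(-26))/6 = -55*(-16 - 1/26)/6 = -55/6*(-417/26) = 7645/52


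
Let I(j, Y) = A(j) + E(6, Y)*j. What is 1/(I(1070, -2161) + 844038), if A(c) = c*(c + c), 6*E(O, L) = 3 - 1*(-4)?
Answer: 3/9405259 ≈ 3.1897e-7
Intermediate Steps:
E(O, L) = 7/6 (E(O, L) = (3 - 1*(-4))/6 = (3 + 4)/6 = (⅙)*7 = 7/6)
A(c) = 2*c² (A(c) = c*(2*c) = 2*c²)
I(j, Y) = 2*j² + 7*j/6
1/(I(1070, -2161) + 844038) = 1/((⅙)*1070*(7 + 12*1070) + 844038) = 1/((⅙)*1070*(7 + 12840) + 844038) = 1/((⅙)*1070*12847 + 844038) = 1/(6873145/3 + 844038) = 1/(9405259/3) = 3/9405259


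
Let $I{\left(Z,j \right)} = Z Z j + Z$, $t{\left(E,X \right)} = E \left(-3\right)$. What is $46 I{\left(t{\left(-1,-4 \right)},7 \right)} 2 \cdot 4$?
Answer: $24288$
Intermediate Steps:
$t{\left(E,X \right)} = - 3 E$
$I{\left(Z,j \right)} = Z + j Z^{2}$ ($I{\left(Z,j \right)} = Z^{2} j + Z = j Z^{2} + Z = Z + j Z^{2}$)
$46 I{\left(t{\left(-1,-4 \right)},7 \right)} 2 \cdot 4 = 46 \left(-3\right) \left(-1\right) \left(1 + \left(-3\right) \left(-1\right) 7\right) 2 \cdot 4 = 46 \cdot 3 \left(1 + 3 \cdot 7\right) 8 = 46 \cdot 3 \left(1 + 21\right) 8 = 46 \cdot 3 \cdot 22 \cdot 8 = 46 \cdot 66 \cdot 8 = 3036 \cdot 8 = 24288$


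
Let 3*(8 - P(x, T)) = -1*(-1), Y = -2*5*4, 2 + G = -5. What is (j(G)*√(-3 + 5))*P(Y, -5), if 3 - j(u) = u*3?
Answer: 184*√2 ≈ 260.22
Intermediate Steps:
G = -7 (G = -2 - 5 = -7)
Y = -40 (Y = -10*4 = -40)
P(x, T) = 23/3 (P(x, T) = 8 - (-1)*(-1)/3 = 8 - ⅓*1 = 8 - ⅓ = 23/3)
j(u) = 3 - 3*u (j(u) = 3 - u*3 = 3 - 3*u)
(j(G)*√(-3 + 5))*P(Y, -5) = ((3 - 3*(-7))*√(-3 + 5))*(23/3) = ((3 + 21)*√2)*(23/3) = (24*√2)*(23/3) = 184*√2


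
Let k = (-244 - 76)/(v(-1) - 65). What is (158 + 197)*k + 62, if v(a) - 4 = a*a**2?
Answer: 58722/31 ≈ 1894.3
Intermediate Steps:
v(a) = 4 + a**3 (v(a) = 4 + a*a**2 = 4 + a**3)
k = 160/31 (k = (-244 - 76)/((4 + (-1)**3) - 65) = -320/((4 - 1) - 65) = -320/(3 - 65) = -320/(-62) = -320*(-1/62) = 160/31 ≈ 5.1613)
(158 + 197)*k + 62 = (158 + 197)*(160/31) + 62 = 355*(160/31) + 62 = 56800/31 + 62 = 58722/31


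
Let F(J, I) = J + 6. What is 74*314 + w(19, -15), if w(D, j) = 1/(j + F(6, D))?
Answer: 69707/3 ≈ 23236.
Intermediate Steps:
F(J, I) = 6 + J
w(D, j) = 1/(12 + j) (w(D, j) = 1/(j + (6 + 6)) = 1/(j + 12) = 1/(12 + j))
74*314 + w(19, -15) = 74*314 + 1/(12 - 15) = 23236 + 1/(-3) = 23236 - ⅓ = 69707/3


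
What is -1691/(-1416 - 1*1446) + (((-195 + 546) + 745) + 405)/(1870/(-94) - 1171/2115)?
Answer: -2253154786/30942513 ≈ -72.817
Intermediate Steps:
-1691/(-1416 - 1*1446) + (((-195 + 546) + 745) + 405)/(1870/(-94) - 1171/2115) = -1691/(-1416 - 1446) + ((351 + 745) + 405)/(1870*(-1/94) - 1171*1/2115) = -1691/(-2862) + (1096 + 405)/(-935/47 - 1171/2115) = -1691*(-1/2862) + 1501/(-43246/2115) = 1691/2862 + 1501*(-2115/43246) = 1691/2862 - 3174615/43246 = -2253154786/30942513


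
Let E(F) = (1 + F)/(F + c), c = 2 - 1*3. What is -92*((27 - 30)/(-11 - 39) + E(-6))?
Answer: -12466/175 ≈ -71.234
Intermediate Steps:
c = -1 (c = 2 - 3 = -1)
E(F) = (1 + F)/(-1 + F) (E(F) = (1 + F)/(F - 1) = (1 + F)/(-1 + F))
-92*((27 - 30)/(-11 - 39) + E(-6)) = -92*((27 - 30)/(-11 - 39) + (1 - 6)/(-1 - 6)) = -92*(-3/(-50) - 5/(-7)) = -92*(-3*(-1/50) - ⅐*(-5)) = -92*(3/50 + 5/7) = -92*271/350 = -12466/175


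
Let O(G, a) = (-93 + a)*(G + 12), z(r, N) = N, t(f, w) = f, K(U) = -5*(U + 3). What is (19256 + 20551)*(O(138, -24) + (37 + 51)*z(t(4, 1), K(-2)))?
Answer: -716127930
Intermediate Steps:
K(U) = -15 - 5*U (K(U) = -5*(3 + U) = -15 - 5*U)
O(G, a) = (-93 + a)*(12 + G)
(19256 + 20551)*(O(138, -24) + (37 + 51)*z(t(4, 1), K(-2))) = (19256 + 20551)*((-1116 - 93*138 + 12*(-24) + 138*(-24)) + (37 + 51)*(-15 - 5*(-2))) = 39807*((-1116 - 12834 - 288 - 3312) + 88*(-15 + 10)) = 39807*(-17550 + 88*(-5)) = 39807*(-17550 - 440) = 39807*(-17990) = -716127930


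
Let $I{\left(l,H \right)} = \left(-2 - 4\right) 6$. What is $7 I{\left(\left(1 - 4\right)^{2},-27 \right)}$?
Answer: $-252$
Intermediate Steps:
$I{\left(l,H \right)} = -36$ ($I{\left(l,H \right)} = \left(-6\right) 6 = -36$)
$7 I{\left(\left(1 - 4\right)^{2},-27 \right)} = 7 \left(-36\right) = -252$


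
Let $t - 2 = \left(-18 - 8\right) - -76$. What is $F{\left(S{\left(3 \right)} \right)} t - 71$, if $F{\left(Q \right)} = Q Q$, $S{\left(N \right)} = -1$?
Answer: $-19$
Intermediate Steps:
$F{\left(Q \right)} = Q^{2}$
$t = 52$ ($t = 2 - -50 = 2 + \left(\left(-18 - 8\right) + 76\right) = 2 + \left(-26 + 76\right) = 2 + 50 = 52$)
$F{\left(S{\left(3 \right)} \right)} t - 71 = \left(-1\right)^{2} \cdot 52 - 71 = 1 \cdot 52 - 71 = 52 - 71 = -19$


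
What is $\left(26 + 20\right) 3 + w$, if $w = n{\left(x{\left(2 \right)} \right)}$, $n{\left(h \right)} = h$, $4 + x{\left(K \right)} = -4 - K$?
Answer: $128$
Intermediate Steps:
$x{\left(K \right)} = -8 - K$ ($x{\left(K \right)} = -4 - \left(4 + K\right) = -8 - K$)
$w = -10$ ($w = -8 - 2 = -10$)
$\left(26 + 20\right) 3 + w = \left(26 + 20\right) 3 - 10 = 46 \cdot 3 - 10 = 138 - 10 = 128$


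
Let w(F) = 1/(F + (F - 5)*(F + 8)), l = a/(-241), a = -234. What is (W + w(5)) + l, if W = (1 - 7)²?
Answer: 44791/1205 ≈ 37.171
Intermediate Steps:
W = 36 (W = (-6)² = 36)
l = 234/241 (l = -234/(-241) = -234*(-1/241) = 234/241 ≈ 0.97095)
w(F) = 1/(F + (-5 + F)*(8 + F))
(W + w(5)) + l = (36 + 1/(-40 + 5² + 4*5)) + 234/241 = (36 + 1/(-40 + 25 + 20)) + 234/241 = (36 + 1/5) + 234/241 = (36 + ⅕) + 234/241 = 181/5 + 234/241 = 44791/1205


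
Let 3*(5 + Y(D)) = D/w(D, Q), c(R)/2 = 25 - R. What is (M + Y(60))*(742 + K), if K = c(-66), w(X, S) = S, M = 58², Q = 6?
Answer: 3106796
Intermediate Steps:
M = 3364
c(R) = 50 - 2*R (c(R) = 2*(25 - R) = 50 - 2*R)
K = 182 (K = 50 - 2*(-66) = 50 + 132 = 182)
Y(D) = -5 + D/18 (Y(D) = -5 + (D/6)/3 = -5 + D/18)
(M + Y(60))*(742 + K) = (3364 + (-5 + (1/18)*60))*(742 + 182) = (3364 + (-5 + 10/3))*924 = (3364 - 5/3)*924 = (10087/3)*924 = 3106796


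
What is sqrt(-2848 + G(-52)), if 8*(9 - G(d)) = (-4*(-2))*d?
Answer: I*sqrt(2787) ≈ 52.792*I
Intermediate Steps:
G(d) = 9 - d (G(d) = 9 - (-4*(-2))*d/8 = 9 - d)
sqrt(-2848 + G(-52)) = sqrt(-2848 + (9 - 1*(-52))) = sqrt(-2848 + (9 + 52)) = sqrt(-2848 + 61) = sqrt(-2787) = I*sqrt(2787)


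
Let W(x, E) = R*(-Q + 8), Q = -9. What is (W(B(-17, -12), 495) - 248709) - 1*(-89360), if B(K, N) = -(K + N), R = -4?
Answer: -159417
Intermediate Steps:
B(K, N) = -K - N
W(x, E) = -68 (W(x, E) = -4*(-1*(-9) + 8) = -4*(9 + 8) = -4*17 = -68)
(W(B(-17, -12), 495) - 248709) - 1*(-89360) = (-68 - 248709) - 1*(-89360) = -248777 + 89360 = -159417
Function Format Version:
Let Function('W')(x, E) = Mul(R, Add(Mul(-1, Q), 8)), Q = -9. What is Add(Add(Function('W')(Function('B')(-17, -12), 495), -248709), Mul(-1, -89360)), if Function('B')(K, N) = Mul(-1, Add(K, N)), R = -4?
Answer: -159417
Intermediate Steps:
Function('B')(K, N) = Add(Mul(-1, K), Mul(-1, N))
Function('W')(x, E) = -68 (Function('W')(x, E) = Mul(-4, Add(Mul(-1, -9), 8)) = Mul(-4, Add(9, 8)) = Mul(-4, 17) = -68)
Add(Add(Function('W')(Function('B')(-17, -12), 495), -248709), Mul(-1, -89360)) = Add(Add(-68, -248709), Mul(-1, -89360)) = Add(-248777, 89360) = -159417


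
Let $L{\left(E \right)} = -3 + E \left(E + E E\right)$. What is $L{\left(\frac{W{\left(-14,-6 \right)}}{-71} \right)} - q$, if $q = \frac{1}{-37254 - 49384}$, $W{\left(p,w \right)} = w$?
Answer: $- \frac{92785561207}{31008693218} \approx -2.9922$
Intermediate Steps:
$L{\left(E \right)} = -3 + E \left(E + E^{2}\right)$
$q = - \frac{1}{86638}$ ($q = \frac{1}{-86638} = - \frac{1}{86638} \approx -1.1542 \cdot 10^{-5}$)
$L{\left(\frac{W{\left(-14,-6 \right)}}{-71} \right)} - q = \left(-3 + \left(- \frac{6}{-71}\right)^{2} + \left(- \frac{6}{-71}\right)^{3}\right) - - \frac{1}{86638} = \left(-3 + \left(\left(-6\right) \left(- \frac{1}{71}\right)\right)^{2} + \left(\left(-6\right) \left(- \frac{1}{71}\right)\right)^{3}\right) + \frac{1}{86638} = \left(-3 + \left(\frac{6}{71}\right)^{2} + \left(\frac{6}{71}\right)^{3}\right) + \frac{1}{86638} = \left(-3 + \frac{36}{5041} + \frac{216}{357911}\right) + \frac{1}{86638} = - \frac{1070961}{357911} + \frac{1}{86638} = - \frac{92785561207}{31008693218}$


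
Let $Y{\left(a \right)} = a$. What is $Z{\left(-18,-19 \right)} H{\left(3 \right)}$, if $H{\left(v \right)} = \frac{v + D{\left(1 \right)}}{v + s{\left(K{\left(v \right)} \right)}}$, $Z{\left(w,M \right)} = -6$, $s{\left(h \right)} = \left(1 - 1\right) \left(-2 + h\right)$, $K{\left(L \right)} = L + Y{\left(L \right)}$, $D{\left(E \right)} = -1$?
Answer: $-4$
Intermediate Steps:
$K{\left(L \right)} = 2 L$ ($K{\left(L \right)} = L + L = 2 L$)
$s{\left(h \right)} = 0$ ($s{\left(h \right)} = 0 \left(-2 + h\right) = 0$)
$H{\left(v \right)} = \frac{-1 + v}{v}$ ($H{\left(v \right)} = \frac{v - 1}{v + 0} = \frac{-1 + v}{v}$)
$Z{\left(-18,-19 \right)} H{\left(3 \right)} = - 6 \frac{-1 + 3}{3} = - 6 \cdot \frac{1}{3} \cdot 2 = \left(-6\right) \frac{2}{3} = -4$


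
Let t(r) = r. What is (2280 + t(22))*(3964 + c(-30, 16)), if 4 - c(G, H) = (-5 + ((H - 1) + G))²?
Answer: 8213536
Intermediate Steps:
c(G, H) = 4 - (-6 + G + H)² (c(G, H) = 4 - (-5 + ((H - 1) + G))² = 4 - (-5 + ((-1 + H) + G))² = 4 - (-5 + (-1 + G + H))² = 4 - (-6 + G + H)²)
(2280 + t(22))*(3964 + c(-30, 16)) = (2280 + 22)*(3964 + (4 - (-6 - 30 + 16)²)) = 2302*(3964 + (4 - 1*(-20)²)) = 2302*(3964 + (4 - 1*400)) = 2302*(3964 + (4 - 400)) = 2302*(3964 - 396) = 2302*3568 = 8213536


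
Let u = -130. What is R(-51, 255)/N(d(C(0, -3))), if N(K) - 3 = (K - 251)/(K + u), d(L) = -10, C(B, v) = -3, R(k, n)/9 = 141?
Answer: 59220/227 ≈ 260.88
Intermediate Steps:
R(k, n) = 1269 (R(k, n) = 9*141 = 1269)
N(K) = 3 + (-251 + K)/(-130 + K) (N(K) = 3 + (K - 251)/(K - 130) = 3 + (-251 + K)/(-130 + K))
R(-51, 255)/N(d(C(0, -3))) = 1269/(((-641 + 4*(-10))/(-130 - 10))) = 1269/(((-641 - 40)/(-140))) = 1269/((-1/140*(-681))) = 1269/(681/140) = 1269*(140/681) = 59220/227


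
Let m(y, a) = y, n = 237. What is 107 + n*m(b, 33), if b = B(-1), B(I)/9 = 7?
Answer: 15038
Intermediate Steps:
B(I) = 63 (B(I) = 9*7 = 63)
b = 63
107 + n*m(b, 33) = 107 + 237*63 = 107 + 14931 = 15038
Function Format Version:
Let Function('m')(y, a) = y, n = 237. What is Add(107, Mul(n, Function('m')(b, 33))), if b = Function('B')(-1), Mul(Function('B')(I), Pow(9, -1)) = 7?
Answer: 15038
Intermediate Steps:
Function('B')(I) = 63 (Function('B')(I) = Mul(9, 7) = 63)
b = 63
Add(107, Mul(n, Function('m')(b, 33))) = Add(107, Mul(237, 63)) = Add(107, 14931) = 15038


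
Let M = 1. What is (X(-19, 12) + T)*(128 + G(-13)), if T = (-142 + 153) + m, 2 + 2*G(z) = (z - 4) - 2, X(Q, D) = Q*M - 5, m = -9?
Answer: -2585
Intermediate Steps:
X(Q, D) = -5 + Q (X(Q, D) = Q*1 - 5 = Q - 5 = -5 + Q)
G(z) = -4 + z/2 (G(z) = -1 + ((z - 4) - 2)/2 = -1 + ((-4 + z) - 2)/2 = -1 + (-6 + z)/2 = -1 + (-3 + z/2) = -4 + z/2)
T = 2 (T = (-142 + 153) - 9 = 11 - 9 = 2)
(X(-19, 12) + T)*(128 + G(-13)) = ((-5 - 19) + 2)*(128 + (-4 + (1/2)*(-13))) = (-24 + 2)*(128 + (-4 - 13/2)) = -22*(128 - 21/2) = -22*235/2 = -2585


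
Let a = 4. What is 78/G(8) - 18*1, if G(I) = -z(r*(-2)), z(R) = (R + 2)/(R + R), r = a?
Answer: -226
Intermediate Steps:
r = 4
z(R) = (2 + R)/(2*R) (z(R) = (2 + R)/((2*R)) = (2 + R)*(1/(2*R)) = (2 + R)/(2*R))
G(I) = -3/8 (G(I) = -(2 + 4*(-2))/(2*(4*(-2))) = -(2 - 8)/(2*(-8)) = -(-1)*(-6)/(2*8) = -1*3/8 = -3/8)
78/G(8) - 18*1 = 78/(-3/8) - 18*1 = 78*(-8/3) - 18 = -208 - 18 = -226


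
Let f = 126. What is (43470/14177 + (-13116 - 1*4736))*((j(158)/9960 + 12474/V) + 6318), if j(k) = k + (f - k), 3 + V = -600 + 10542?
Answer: -4397065140871100931/38983772830 ≈ -1.1279e+8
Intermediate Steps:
V = 9939 (V = -3 + (-600 + 10542) = -3 + 9942 = 9939)
j(k) = 126 (j(k) = k + (126 - k) = 126)
(43470/14177 + (-13116 - 1*4736))*((j(158)/9960 + 12474/V) + 6318) = (43470/14177 + (-13116 - 1*4736))*((126/9960 + 12474/9939) + 6318) = (43470*(1/14177) + (-13116 - 4736))*((126*(1/9960) + 12474*(1/9939)) + 6318) = (43470/14177 - 17852)*((21/1660 + 4158/3313) + 6318) = -253044334*(6971853/5499580 + 6318)/14177 = -253044334/14177*34753318293/5499580 = -4397065140871100931/38983772830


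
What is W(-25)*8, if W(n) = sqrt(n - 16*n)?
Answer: 40*sqrt(15) ≈ 154.92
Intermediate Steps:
W(n) = sqrt(15)*sqrt(-n) (W(n) = sqrt(-15*n) = sqrt(15)*sqrt(-n))
W(-25)*8 = (sqrt(15)*sqrt(-1*(-25)))*8 = (sqrt(15)*sqrt(25))*8 = (sqrt(15)*5)*8 = (5*sqrt(15))*8 = 40*sqrt(15)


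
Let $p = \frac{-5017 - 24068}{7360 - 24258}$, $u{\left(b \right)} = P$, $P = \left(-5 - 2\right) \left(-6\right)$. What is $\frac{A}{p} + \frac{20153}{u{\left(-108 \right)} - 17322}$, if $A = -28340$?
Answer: $- \frac{78817081901}{4786560} \approx -16466.0$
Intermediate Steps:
$P = 42$ ($P = \left(-7\right) \left(-6\right) = 42$)
$u{\left(b \right)} = 42$
$p = \frac{4155}{2414}$ ($p = - \frac{29085}{-16898} = \left(-29085\right) \left(- \frac{1}{16898}\right) = \frac{4155}{2414} \approx 1.7212$)
$\frac{A}{p} + \frac{20153}{u{\left(-108 \right)} - 17322} = - \frac{28340}{\frac{4155}{2414}} + \frac{20153}{42 - 17322} = \left(-28340\right) \frac{2414}{4155} + \frac{20153}{-17280} = - \frac{13682552}{831} + 20153 \left(- \frac{1}{17280}\right) = - \frac{13682552}{831} - \frac{20153}{17280} = - \frac{78817081901}{4786560}$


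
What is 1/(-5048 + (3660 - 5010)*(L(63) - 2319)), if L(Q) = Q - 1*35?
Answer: 1/3087802 ≈ 3.2386e-7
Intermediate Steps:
L(Q) = -35 + Q (L(Q) = Q - 35 = -35 + Q)
1/(-5048 + (3660 - 5010)*(L(63) - 2319)) = 1/(-5048 + (3660 - 5010)*((-35 + 63) - 2319)) = 1/(-5048 - 1350*(28 - 2319)) = 1/(-5048 - 1350*(-2291)) = 1/(-5048 + 3092850) = 1/3087802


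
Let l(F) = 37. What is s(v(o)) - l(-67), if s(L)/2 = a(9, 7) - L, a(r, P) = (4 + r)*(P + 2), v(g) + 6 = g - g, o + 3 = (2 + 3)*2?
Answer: 209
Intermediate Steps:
o = 7 (o = -3 + (2 + 3)*2 = -3 + 5*2 = -3 + 10 = 7)
v(g) = -6 (v(g) = -6 + (g - g) = -6 + 0 = -6)
a(r, P) = (2 + P)*(4 + r) (a(r, P) = (4 + r)*(2 + P) = (2 + P)*(4 + r))
s(L) = 234 - 2*L (s(L) = 2*((8 + 2*9 + 4*7 + 7*9) - L) = 2*((8 + 18 + 28 + 63) - L) = 2*(117 - L) = 234 - 2*L)
s(v(o)) - l(-67) = (234 - 2*(-6)) - 1*37 = (234 + 12) - 37 = 246 - 37 = 209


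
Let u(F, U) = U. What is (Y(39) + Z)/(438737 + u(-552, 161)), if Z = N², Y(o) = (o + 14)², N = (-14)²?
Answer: 41225/438898 ≈ 0.093928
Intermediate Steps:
N = 196
Y(o) = (14 + o)²
Z = 38416 (Z = 196² = 38416)
(Y(39) + Z)/(438737 + u(-552, 161)) = ((14 + 39)² + 38416)/(438737 + 161) = (53² + 38416)/438898 = (2809 + 38416)*(1/438898) = 41225*(1/438898) = 41225/438898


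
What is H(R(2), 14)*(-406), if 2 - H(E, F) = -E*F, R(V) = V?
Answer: -12180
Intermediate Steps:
H(E, F) = 2 + E*F (H(E, F) = 2 - (-1)*E*F = 2 + E*F)
H(R(2), 14)*(-406) = (2 + 2*14)*(-406) = (2 + 28)*(-406) = 30*(-406) = -12180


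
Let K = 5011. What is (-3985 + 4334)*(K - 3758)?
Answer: 437297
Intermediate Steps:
(-3985 + 4334)*(K - 3758) = (-3985 + 4334)*(5011 - 3758) = 349*1253 = 437297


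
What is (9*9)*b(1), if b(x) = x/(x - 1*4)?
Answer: -27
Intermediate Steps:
b(x) = x/(-4 + x) (b(x) = x/(x - 4) = x/(-4 + x))
(9*9)*b(1) = (9*9)*(1/(-4 + 1)) = 81*(1/(-3)) = 81*(1*(-⅓)) = 81*(-⅓) = -27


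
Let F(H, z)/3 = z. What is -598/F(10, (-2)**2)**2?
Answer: -299/72 ≈ -4.1528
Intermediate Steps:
F(H, z) = 3*z
-598/F(10, (-2)**2)**2 = -598/((3*(-2)**2)**2) = -598/((3*4)**2) = -598/(12**2) = -598/144 = -598*1/144 = -299/72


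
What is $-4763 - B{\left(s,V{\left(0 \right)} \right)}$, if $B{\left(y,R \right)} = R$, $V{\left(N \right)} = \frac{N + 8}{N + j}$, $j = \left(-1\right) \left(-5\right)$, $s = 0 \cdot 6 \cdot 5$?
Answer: $- \frac{23823}{5} \approx -4764.6$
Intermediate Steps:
$s = 0$ ($s = 0 \cdot 5 = 0$)
$j = 5$
$V{\left(N \right)} = \frac{8 + N}{5 + N}$ ($V{\left(N \right)} = \frac{N + 8}{N + 5} = \frac{8 + N}{5 + N}$)
$-4763 - B{\left(s,V{\left(0 \right)} \right)} = -4763 - \frac{8 + 0}{5 + 0} = -4763 - \frac{1}{5} \cdot 8 = -4763 - \frac{8}{5} = - \frac{23823}{5}$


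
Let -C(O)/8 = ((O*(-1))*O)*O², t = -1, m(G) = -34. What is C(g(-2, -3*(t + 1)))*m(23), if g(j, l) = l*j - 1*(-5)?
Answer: -170000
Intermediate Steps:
g(j, l) = 5 + j*l (g(j, l) = j*l + 5 = 5 + j*l)
C(O) = 8*O⁴ (C(O) = -8*(O*(-1))*O*O² = -8*(-O)*O*O² = -8*(-O²)*O² = -(-8)*O⁴ = 8*O⁴)
C(g(-2, -3*(t + 1)))*m(23) = (8*(5 - (-6)*(-1 + 1))⁴)*(-34) = (8*(5 - (-6)*0)⁴)*(-34) = (8*(5 - 2*0)⁴)*(-34) = (8*(5 + 0)⁴)*(-34) = (8*5⁴)*(-34) = (8*625)*(-34) = 5000*(-34) = -170000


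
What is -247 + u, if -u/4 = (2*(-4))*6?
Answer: -55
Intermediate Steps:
u = 192 (u = -4*2*(-4)*6 = -(-32)*6 = -4*(-48) = 192)
-247 + u = -247 + 192 = -55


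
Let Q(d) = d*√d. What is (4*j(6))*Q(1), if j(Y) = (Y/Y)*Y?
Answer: 24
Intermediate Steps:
Q(d) = d^(3/2)
j(Y) = Y (j(Y) = 1*Y = Y)
(4*j(6))*Q(1) = (4*6)*1^(3/2) = 24*1 = 24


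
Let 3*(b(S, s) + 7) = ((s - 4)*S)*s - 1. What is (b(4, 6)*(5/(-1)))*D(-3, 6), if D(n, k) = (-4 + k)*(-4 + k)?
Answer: -520/3 ≈ -173.33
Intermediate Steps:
b(S, s) = -22/3 + S*s*(-4 + s)/3 (b(S, s) = -7 + (((s - 4)*S)*s - 1)/3 = -7 + (((-4 + s)*S)*s - 1)/3 = -7 + ((S*(-4 + s))*s - 1)/3 = -7 + (S*s*(-4 + s) - 1)/3 = -7 + (-1 + S*s*(-4 + s))/3 = -7 + (-⅓ + S*s*(-4 + s)/3) = -22/3 + S*s*(-4 + s)/3)
D(n, k) = (-4 + k)²
(b(4, 6)*(5/(-1)))*D(-3, 6) = ((-22/3 - 4/3*4*6 + (⅓)*4*6²)*(5/(-1)))*(-4 + 6)² = ((-22/3 - 32 + (⅓)*4*36)*(5*(-1)))*2² = ((-22/3 - 32 + 48)*(-5))*4 = ((26/3)*(-5))*4 = -130/3*4 = -520/3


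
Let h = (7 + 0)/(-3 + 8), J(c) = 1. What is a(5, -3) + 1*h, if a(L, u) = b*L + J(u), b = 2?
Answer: 62/5 ≈ 12.400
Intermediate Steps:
a(L, u) = 1 + 2*L (a(L, u) = 2*L + 1 = 1 + 2*L)
h = 7/5 ≈ 1.4000
a(5, -3) + 1*h = (1 + 2*5) + 1*(7/5) = (1 + 10) + 7/5 = 11 + 7/5 = 62/5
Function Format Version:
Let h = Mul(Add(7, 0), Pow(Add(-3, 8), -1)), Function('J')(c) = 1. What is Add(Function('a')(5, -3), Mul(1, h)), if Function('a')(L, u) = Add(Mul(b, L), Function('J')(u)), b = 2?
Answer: Rational(62, 5) ≈ 12.400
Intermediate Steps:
Function('a')(L, u) = Add(1, Mul(2, L)) (Function('a')(L, u) = Add(Mul(2, L), 1) = Add(1, Mul(2, L)))
h = Rational(7, 5) (h = Mul(7, Pow(5, -1)) = Mul(7, Rational(1, 5)) = Rational(7, 5) ≈ 1.4000)
Add(Function('a')(5, -3), Mul(1, h)) = Add(Add(1, Mul(2, 5)), Mul(1, Rational(7, 5))) = Add(Add(1, 10), Rational(7, 5)) = Add(11, Rational(7, 5)) = Rational(62, 5)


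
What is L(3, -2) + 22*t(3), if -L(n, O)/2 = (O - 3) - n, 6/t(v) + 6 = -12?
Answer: 26/3 ≈ 8.6667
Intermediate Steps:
t(v) = -⅓ (t(v) = 6/(-6 - 12) = 6/(-18) = 6*(-1/18) = -⅓)
L(n, O) = 6 - 2*O + 2*n (L(n, O) = -2*((O - 3) - n) = -2*((-3 + O) - n) = -2*(-3 + O - n) = 6 - 2*O + 2*n)
L(3, -2) + 22*t(3) = (6 - 2*(-2) + 2*3) + 22*(-⅓) = (6 + 4 + 6) - 22/3 = 16 - 22/3 = 26/3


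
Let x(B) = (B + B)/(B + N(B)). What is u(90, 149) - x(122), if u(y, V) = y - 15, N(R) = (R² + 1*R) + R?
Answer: 9373/125 ≈ 74.984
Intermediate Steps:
N(R) = R² + 2*R (N(R) = (R² + R) + R = (R + R²) + R = R² + 2*R)
u(y, V) = -15 + y
x(B) = 2*B/(B + B*(2 + B)) (x(B) = (B + B)/(B + B*(2 + B)) = (2*B)/(B + B*(2 + B)) = 2*B/(B + B*(2 + B)))
u(90, 149) - x(122) = (-15 + 90) - 2/(3 + 122) = 75 - 2/125 = 9373/125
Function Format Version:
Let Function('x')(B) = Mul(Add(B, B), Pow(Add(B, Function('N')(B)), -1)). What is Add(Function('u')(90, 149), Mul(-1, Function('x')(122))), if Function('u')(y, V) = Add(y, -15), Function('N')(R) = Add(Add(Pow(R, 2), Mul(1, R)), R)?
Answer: Rational(9373, 125) ≈ 74.984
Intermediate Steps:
Function('N')(R) = Add(Pow(R, 2), Mul(2, R)) (Function('N')(R) = Add(Add(Pow(R, 2), R), R) = Add(Add(R, Pow(R, 2)), R) = Add(Pow(R, 2), Mul(2, R)))
Function('u')(y, V) = Add(-15, y)
Function('x')(B) = Mul(2, B, Pow(Add(B, Mul(B, Add(2, B))), -1)) (Function('x')(B) = Mul(Add(B, B), Pow(Add(B, Mul(B, Add(2, B))), -1)) = Mul(Mul(2, B), Pow(Add(B, Mul(B, Add(2, B))), -1)) = Mul(2, B, Pow(Add(B, Mul(B, Add(2, B))), -1)))
Add(Function('u')(90, 149), Mul(-1, Function('x')(122))) = Add(Add(-15, 90), Mul(-1, Mul(2, Pow(Add(3, 122), -1)))) = Add(75, Mul(-1, Mul(2, Pow(125, -1)))) = Add(75, Mul(-1, Mul(2, Rational(1, 125)))) = Add(75, Mul(-1, Rational(2, 125))) = Add(75, Rational(-2, 125)) = Rational(9373, 125)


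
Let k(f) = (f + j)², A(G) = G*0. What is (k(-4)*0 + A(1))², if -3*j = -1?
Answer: 0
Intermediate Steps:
A(G) = 0
j = ⅓ (j = -⅓*(-1) = ⅓ ≈ 0.33333)
k(f) = (⅓ + f)² (k(f) = (f + ⅓)² = (⅓ + f)²)
(k(-4)*0 + A(1))² = (((1 + 3*(-4))²/9)*0 + 0)² = (((1 - 12)²/9)*0 + 0)² = (((⅑)*(-11)²)*0 + 0)² = (((⅑)*121)*0 + 0)² = ((121/9)*0 + 0)² = (0 + 0)² = 0² = 0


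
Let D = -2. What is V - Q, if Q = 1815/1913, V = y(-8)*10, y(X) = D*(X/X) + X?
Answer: -193115/1913 ≈ -100.95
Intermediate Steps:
y(X) = -2 + X (y(X) = -2*X/X + X = -2*1 + X = -2 + X)
V = -100 (V = (-2 - 8)*10 = -10*10 = -100)
Q = 1815/1913 (Q = 1815*(1/1913) = 1815/1913 ≈ 0.94877)
V - Q = -100 - 1*1815/1913 = -100 - 1815/1913 = -193115/1913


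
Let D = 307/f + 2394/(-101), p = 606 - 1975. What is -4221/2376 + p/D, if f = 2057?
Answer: 72791675393/1291871064 ≈ 56.346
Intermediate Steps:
p = -1369
D = -4893451/207757 (D = 307/2057 + 2394/(-101) = 307*(1/2057) + 2394*(-1/101) = 307/2057 - 2394/101 = -4893451/207757 ≈ -23.554)
-4221/2376 + p/D = -4221/2376 - 1369/(-4893451/207757) = -4221*1/2376 - 1369*(-207757/4893451) = -469/264 + 284419333/4893451 = 72791675393/1291871064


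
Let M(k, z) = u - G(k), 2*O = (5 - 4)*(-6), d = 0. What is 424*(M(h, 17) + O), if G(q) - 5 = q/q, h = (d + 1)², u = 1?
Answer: -3392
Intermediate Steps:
h = 1 (h = (0 + 1)² = 1² = 1)
G(q) = 6 (G(q) = 5 + q/q = 5 + 1 = 6)
O = -3 (O = ((5 - 4)*(-6))/2 = (1*(-6))/2 = (½)*(-6) = -3)
M(k, z) = -5 (M(k, z) = 1 - 1*6 = 1 - 6 = -5)
424*(M(h, 17) + O) = 424*(-5 - 3) = 424*(-8) = -3392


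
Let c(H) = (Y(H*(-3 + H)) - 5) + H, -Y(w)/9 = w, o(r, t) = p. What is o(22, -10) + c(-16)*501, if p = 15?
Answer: -1381242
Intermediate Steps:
o(r, t) = 15
Y(w) = -9*w
c(H) = -5 + H - 9*H*(-3 + H) (c(H) = (-9*H*(-3 + H) - 5) + H = (-5 - 9*H*(-3 + H)) + H = -5 + H - 9*H*(-3 + H))
o(22, -10) + c(-16)*501 = 15 + (-5 - 16 - 9*(-16)*(-3 - 16))*501 = 15 + (-5 - 16 - 9*(-16)*(-19))*501 = 15 + (-5 - 16 - 2736)*501 = 15 - 2757*501 = 15 - 1381257 = -1381242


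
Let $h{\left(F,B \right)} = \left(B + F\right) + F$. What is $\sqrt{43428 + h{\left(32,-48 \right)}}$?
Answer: $2 \sqrt{10861} \approx 208.43$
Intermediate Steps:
$h{\left(F,B \right)} = B + 2 F$
$\sqrt{43428 + h{\left(32,-48 \right)}} = \sqrt{43428 + \left(-48 + 2 \cdot 32\right)} = \sqrt{43428 + \left(-48 + 64\right)} = \sqrt{43428 + 16} = \sqrt{43444} = 2 \sqrt{10861}$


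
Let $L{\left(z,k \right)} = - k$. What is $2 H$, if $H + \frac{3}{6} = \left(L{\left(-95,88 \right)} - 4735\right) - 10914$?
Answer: $-31475$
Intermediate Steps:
$H = - \frac{31475}{2}$ ($H = - \frac{1}{2} - 15737 = - \frac{31475}{2} \approx -15738.0$)
$2 H = 2 \left(- \frac{31475}{2}\right) = -31475$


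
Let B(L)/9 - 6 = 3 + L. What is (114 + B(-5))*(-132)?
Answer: -19800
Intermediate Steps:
B(L) = 81 + 9*L (B(L) = 54 + 9*(3 + L) = 54 + (27 + 9*L) = 81 + 9*L)
(114 + B(-5))*(-132) = (114 + (81 + 9*(-5)))*(-132) = (114 + (81 - 45))*(-132) = (114 + 36)*(-132) = 150*(-132) = -19800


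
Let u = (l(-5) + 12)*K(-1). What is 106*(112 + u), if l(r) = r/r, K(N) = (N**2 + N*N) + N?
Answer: 13250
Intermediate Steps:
K(N) = N + 2*N**2 (K(N) = (N**2 + N**2) + N = 2*N**2 + N = N + 2*N**2)
l(r) = 1
u = 13 (u = (1 + 12)*(-(1 + 2*(-1))) = 13*(-(1 - 2)) = 13*(-1*(-1)) = 13*1 = 13)
106*(112 + u) = 106*(112 + 13) = 106*125 = 13250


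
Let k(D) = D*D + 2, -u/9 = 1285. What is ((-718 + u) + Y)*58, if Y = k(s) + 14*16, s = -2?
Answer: -699074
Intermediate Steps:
u = -11565 (u = -9*1285 = -11565)
k(D) = 2 + D² (k(D) = D² + 2 = 2 + D²)
Y = 230 (Y = (2 + (-2)²) + 14*16 = (2 + 4) + 224 = 6 + 224 = 230)
((-718 + u) + Y)*58 = ((-718 - 11565) + 230)*58 = (-12283 + 230)*58 = -12053*58 = -699074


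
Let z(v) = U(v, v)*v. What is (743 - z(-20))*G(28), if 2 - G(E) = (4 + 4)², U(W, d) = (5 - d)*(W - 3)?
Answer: 666934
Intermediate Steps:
U(W, d) = (-3 + W)*(5 - d) (U(W, d) = (5 - d)*(-3 + W) = (-3 + W)*(5 - d))
G(E) = -62 (G(E) = 2 - (4 + 4)² = 2 - 1*8² = 2 - 1*64 = 2 - 64 = -62)
z(v) = v*(-15 - v² + 8*v) (z(v) = (-15 + 3*v + 5*v - v*v)*v = (-15 + 3*v + 5*v - v²)*v = (-15 - v² + 8*v)*v = v*(-15 - v² + 8*v))
(743 - z(-20))*G(28) = (743 - (-20)*(-15 - 1*(-20)² + 8*(-20)))*(-62) = (743 - (-20)*(-15 - 1*400 - 160))*(-62) = (743 - (-20)*(-15 - 400 - 160))*(-62) = (743 - (-20)*(-575))*(-62) = (743 - 1*11500)*(-62) = (743 - 11500)*(-62) = -10757*(-62) = 666934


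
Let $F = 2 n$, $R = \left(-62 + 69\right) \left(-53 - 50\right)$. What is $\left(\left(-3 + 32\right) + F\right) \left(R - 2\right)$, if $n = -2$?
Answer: $-18075$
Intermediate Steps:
$R = -721$ ($R = 7 \left(-103\right) = -721$)
$F = -4$ ($F = 2 \left(-2\right) = -4$)
$\left(\left(-3 + 32\right) + F\right) \left(R - 2\right) = \left(\left(-3 + 32\right) - 4\right) \left(-721 - 2\right) = \left(29 - 4\right) \left(-723\right) = 25 \left(-723\right) = -18075$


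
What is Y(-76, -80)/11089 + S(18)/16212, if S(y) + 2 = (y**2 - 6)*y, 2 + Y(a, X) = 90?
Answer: 32438957/89887434 ≈ 0.36088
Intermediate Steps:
Y(a, X) = 88 (Y(a, X) = -2 + 90 = 88)
S(y) = -2 + y*(-6 + y**2) (S(y) = -2 + (y**2 - 6)*y = -2 + (-6 + y**2)*y = -2 + y*(-6 + y**2))
Y(-76, -80)/11089 + S(18)/16212 = 88/11089 + (-2 + 18**3 - 6*18)/16212 = 88*(1/11089) + (-2 + 5832 - 108)*(1/16212) = 88/11089 + 5722*(1/16212) = 88/11089 + 2861/8106 = 32438957/89887434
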